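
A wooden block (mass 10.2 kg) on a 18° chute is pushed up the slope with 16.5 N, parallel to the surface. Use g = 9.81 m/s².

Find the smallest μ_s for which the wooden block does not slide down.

μ_s,min ≈ 0.152

N = m g cos θ = 95.16 N.
Friction must make up the shortfall along the incline: f = m g sin θ − P = 30.92 − 16.5 = 14.42 N.
At the threshold f = μ_s N, so μ_s,min = 14.42/95.16 = 0.152.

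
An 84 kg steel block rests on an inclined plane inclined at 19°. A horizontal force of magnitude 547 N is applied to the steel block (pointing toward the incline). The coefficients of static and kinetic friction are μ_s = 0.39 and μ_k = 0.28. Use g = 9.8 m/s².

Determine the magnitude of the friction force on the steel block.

f ≈ 249 N (down the incline)

Resolve perpendicular to the incline: N = m g cos θ + P sin θ = 84×9.8×cos 19° + 547×sin 19° = 956.4 N.
Along the incline, the net driving force (taking up-slope positive) is P cos θ − m g sin θ = 517.2 − 268 = 249.2 N, so equilibrium requires friction f = -249.2 N (down-slope).
Maximum static friction: μ_s N = 0.39 × 956.4 = 373 N.
Since 249.2 N is within the 373 N limit, the steel block stays put and friction is exactly 249 N.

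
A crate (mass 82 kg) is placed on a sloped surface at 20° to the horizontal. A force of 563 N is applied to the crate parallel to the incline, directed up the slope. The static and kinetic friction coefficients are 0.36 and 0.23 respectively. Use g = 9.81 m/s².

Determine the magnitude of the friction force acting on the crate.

f ≈ 174 N (down the incline)

Normal force: N = m g cos θ = 82 × 9.81 × cos 20° = 755.9 N.
Parallel to the incline, ΣF = 0 gives f = m g sin θ − P = 275.1 − 563 = -287.9 N (up-slope positive).
Maximum static friction available: μ_s N = 0.36 × 755.9 = 272.1 N.
Since |-287.9| > 272.1 N, static friction cannot hold it; the crate slides up the incline and kinetic friction applies: f = μ_k N = 0.23 × 755.9 = 174 N.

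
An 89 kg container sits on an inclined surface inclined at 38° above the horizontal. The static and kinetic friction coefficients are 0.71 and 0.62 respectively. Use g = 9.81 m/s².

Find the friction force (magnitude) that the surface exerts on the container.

Perpendicular to the surface, N = m g cos θ = 89·9.81·cos 38° = 688 N.
Along the slope the weight component is m g sin θ = 537.5 N; friction must supply exactly this, acting up-slope.
Static friction can supply at most μ_s N = 488.5 N.
|537.5| exceeds 488.5 N, so the container slips down-slope; friction is kinetic, f = μ_k N = 0.62×688 = 427 N.

f ≈ 427 N (up the incline)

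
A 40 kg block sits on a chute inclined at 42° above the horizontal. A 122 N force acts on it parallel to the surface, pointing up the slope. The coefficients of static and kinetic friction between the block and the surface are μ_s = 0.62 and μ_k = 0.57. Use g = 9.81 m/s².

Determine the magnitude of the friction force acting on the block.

Perpendicular to the surface, N = m g cos θ = 40·9.81·cos 42° = 291.6 N.
For equilibrium along the incline the friction force must supply f = m g sin θ − P = 262.6 − 122 = 140.6 N (positive meaning up-slope).
Maximum static friction available: μ_s N = 0.62 × 291.6 = 180.8 N.
Since |140.6| ≤ 180.8 N, the block remains in static equilibrium and friction takes exactly the required value.

f ≈ 141 N (up the incline)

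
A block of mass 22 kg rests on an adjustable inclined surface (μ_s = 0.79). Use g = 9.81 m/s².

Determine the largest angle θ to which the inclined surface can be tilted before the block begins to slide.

θ_max ≈ 38.3°

At the slip threshold, m g sin θ = μ_s · m g cos θ, so tan θ = μ_s.
θ_max = arctan(0.79) = 38.3°.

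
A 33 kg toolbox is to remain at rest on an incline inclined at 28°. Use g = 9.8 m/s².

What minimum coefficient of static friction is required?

At the slip threshold m g sin θ = μ_s m g cos θ, so μ_s,min = tan θ.
μ_s,min = tan 28° = 0.532.

μ_s,min ≈ 0.532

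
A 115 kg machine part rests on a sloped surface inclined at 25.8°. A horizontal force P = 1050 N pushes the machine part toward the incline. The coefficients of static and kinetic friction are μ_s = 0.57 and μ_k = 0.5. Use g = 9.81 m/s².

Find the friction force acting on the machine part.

The horizontal push has a component P sin θ into the surface, so N = m g cos θ + P sin θ = 1016 + 457 = 1473 N.
Along the incline, the net driving force (taking up-slope positive) is P cos θ − m g sin θ = 945.3 − 491 = 454.3 N, so equilibrium requires friction f = -454.3 N (down-slope).
Maximum static friction: μ_s N = 0.57 × 1473 = 839.4 N.
|f_req| = 454.3 ≤ 839.4 N → the machine part is in equilibrium; friction equals the required value.

f ≈ 454 N (down the incline)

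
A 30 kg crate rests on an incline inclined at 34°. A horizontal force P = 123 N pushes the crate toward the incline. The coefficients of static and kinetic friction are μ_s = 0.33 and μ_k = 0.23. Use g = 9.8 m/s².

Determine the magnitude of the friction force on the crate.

Normal direction: N = m g cos θ + P sin θ = 312.5 N.
Along the incline, the net driving force (taking up-slope positive) is P cos θ − m g sin θ = 102 − 164.4 = -62.43 N, so equilibrium requires friction f = 62.43 N (up-slope).
The limit of static friction is μ_s N = 103.1 N.
|f_req| = 62.43 ≤ 103.1 N → the crate is in equilibrium; friction equals the required value.

f ≈ 62.4 N (up the incline)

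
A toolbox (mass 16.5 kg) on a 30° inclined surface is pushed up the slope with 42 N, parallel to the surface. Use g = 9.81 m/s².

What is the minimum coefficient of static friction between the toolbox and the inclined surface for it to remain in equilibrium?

N = m g cos θ = 140.2 N.
Friction must make up the shortfall along the incline: f = m g sin θ − P = 80.93 − 42 = 38.93 N.
At the threshold f = μ_s N, so μ_s,min = 38.93/140.2 = 0.278.

μ_s,min ≈ 0.278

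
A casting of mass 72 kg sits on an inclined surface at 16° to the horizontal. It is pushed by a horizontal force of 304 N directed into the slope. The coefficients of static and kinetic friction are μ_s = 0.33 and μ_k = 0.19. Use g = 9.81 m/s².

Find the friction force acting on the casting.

f ≈ 97.5 N (down the incline)

Normal direction: N = m g cos θ + P sin θ = 762.8 N.
Parallel to the incline: P cos θ − m g sin θ = 292.2 − 194.7 = 97.54 N; the friction needed to balance this is 97.54 N acting down the slope.
The limit of static friction is μ_s N = 251.7 N.
Since 97.54 N is within the 251.7 N limit, the casting stays put and friction is exactly 97.5 N.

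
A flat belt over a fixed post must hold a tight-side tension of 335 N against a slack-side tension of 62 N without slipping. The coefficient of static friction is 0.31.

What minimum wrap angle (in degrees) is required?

T₂/T₁ = e^{μβ} → β = ln(T₂/T₁)/μ.
β = ln(335/62)/0.31 = 1.687/0.31 = 5.442 rad.
In degrees: β = 5.442 × 180/π = 312°.

β_min ≈ 312°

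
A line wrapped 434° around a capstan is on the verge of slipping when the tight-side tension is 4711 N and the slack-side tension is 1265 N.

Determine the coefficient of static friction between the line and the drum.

μ ≈ 0.174

T₂/T₁ = e^{μβ} → μ = ln(T₂/T₁)/β.
β = 434° = 7.575 rad.
μ = ln(4711/1265)/7.575 = ln(3.724)/7.575 = 0.174.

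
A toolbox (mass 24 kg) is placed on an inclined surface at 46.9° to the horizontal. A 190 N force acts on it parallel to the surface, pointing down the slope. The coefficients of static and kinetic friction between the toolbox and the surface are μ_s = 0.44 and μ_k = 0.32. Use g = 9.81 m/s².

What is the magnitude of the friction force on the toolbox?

f ≈ 51.5 N (up the incline)

The normal reaction is N = m g cos θ = 160.9 N.
Parallel to the incline, ΣF = 0 gives f = m g sin θ + P = 171.9 + 190 = 361.9 N (up-slope positive).
The static-friction ceiling is μ_s N = 0.44 × 160.9 = 70.78 N.
Since |361.9| > 70.78 N, static friction cannot hold it; the toolbox slides down the incline and kinetic friction applies: f = μ_k N = 0.32 × 160.9 = 51.5 N.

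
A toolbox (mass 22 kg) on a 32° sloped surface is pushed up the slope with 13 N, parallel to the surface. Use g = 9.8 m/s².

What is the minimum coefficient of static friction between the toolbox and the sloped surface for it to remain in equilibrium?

N = m g cos θ = 182.8 N.
Friction must make up the shortfall along the incline: f = m g sin θ − P = 114.3 − 13 = 101.3 N.
At the threshold f = μ_s N, so μ_s,min = 101.3/182.8 = 0.554.

μ_s,min ≈ 0.554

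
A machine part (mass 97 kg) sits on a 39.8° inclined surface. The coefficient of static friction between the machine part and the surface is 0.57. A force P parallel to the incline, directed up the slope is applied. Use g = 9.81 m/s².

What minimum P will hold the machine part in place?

P_min ≈ 192 N

The machine part tends to slide down (tan θ > μ_s), so at the point of impending slip friction acts up-slope at its limit: f = μ_s N.
P is parallel to the surface, so N = m g cos θ = 731 N.
Along the incline: P + μ_s N = m g sin θ, so P = 609 − 0.57×731 = 192 N.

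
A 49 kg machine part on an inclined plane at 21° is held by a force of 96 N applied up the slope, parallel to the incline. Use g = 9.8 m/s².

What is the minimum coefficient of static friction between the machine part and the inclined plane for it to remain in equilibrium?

μ_s,min ≈ 0.17

N = m g cos θ = 448.3 N.
Friction must make up the shortfall along the incline: f = m g sin θ − P = 172.1 − 96 = 76.09 N.
At the threshold f = μ_s N, so μ_s,min = 76.09/448.3 = 0.17.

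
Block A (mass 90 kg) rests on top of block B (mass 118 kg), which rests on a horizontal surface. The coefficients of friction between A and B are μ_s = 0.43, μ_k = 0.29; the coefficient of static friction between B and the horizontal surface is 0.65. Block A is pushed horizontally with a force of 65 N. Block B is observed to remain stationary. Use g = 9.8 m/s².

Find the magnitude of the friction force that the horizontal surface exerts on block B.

f ≈ 65 N

Between the blocks, N₁ = m_A g = 882 N.
So the A–B interface can sustain at most μ_s N₁ = 379.3 N of static friction.
Since P = 65 N ≤ 379.3 N, A does not slip on B; friction on A equals P = 65 N.
B experiences an equal 65 N forward from A (third law). B is in equilibrium, so the floor supplies f₂ = 65 N of static friction (limit μ_s(m_A+m_B)g = 1325 N, not exceeded).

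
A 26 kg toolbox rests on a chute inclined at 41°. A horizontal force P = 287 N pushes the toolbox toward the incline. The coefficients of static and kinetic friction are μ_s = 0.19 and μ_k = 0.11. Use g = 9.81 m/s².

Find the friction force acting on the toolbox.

Resolve perpendicular to the incline: N = m g cos θ + P sin θ = 26×9.81×cos 41° + 287×sin 41° = 380.8 N.
Along the incline, the net driving force (taking up-slope positive) is P cos θ − m g sin θ = 216.6 − 167.3 = 49.27 N, so equilibrium requires friction f = -49.27 N (down-slope).
The limit of static friction is μ_s N = 72.35 N.
Since 49.27 N is within the 72.35 N limit, the toolbox stays put and friction is exactly 49.3 N.

f ≈ 49.3 N (down the incline)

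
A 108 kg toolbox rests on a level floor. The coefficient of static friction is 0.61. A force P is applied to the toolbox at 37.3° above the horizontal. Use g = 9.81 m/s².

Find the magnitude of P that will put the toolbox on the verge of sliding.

P ≈ 555 N

N = m g − P sin α (the pull lifts the toolbox).
At impending slip, P cos α = μ_s N = μ_s (m g − P sin α).
Solving: P (cos α + μ_s sin α) = μ_s m g → P = 0.61×1060/(cos 37.3° + 0.61 sin 37.3°) = 646/1.165 = 555 N.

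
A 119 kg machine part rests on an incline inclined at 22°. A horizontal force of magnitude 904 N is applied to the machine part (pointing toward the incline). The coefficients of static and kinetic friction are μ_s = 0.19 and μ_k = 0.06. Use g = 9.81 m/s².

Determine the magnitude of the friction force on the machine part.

The horizontal push has a component P sin θ into the surface, so N = m g cos θ + P sin θ = 1082 + 338.6 = 1421 N.
Along the incline, the net driving force (taking up-slope positive) is P cos θ − m g sin θ = 838.2 − 437.3 = 400.9 N, so equilibrium requires friction f = -400.9 N (down-slope).
The limit of static friction is μ_s N = 270 N.
The required 400.9 N exceeds the static limit, so the machine part slides up-slope and f = μ_k N = 0.06×1421 = 85.3 N.

f ≈ 85.3 N (down the incline)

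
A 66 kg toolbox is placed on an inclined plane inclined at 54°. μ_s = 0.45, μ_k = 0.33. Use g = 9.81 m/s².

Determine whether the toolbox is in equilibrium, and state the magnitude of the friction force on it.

f ≈ 126 N

N = m g cos θ = 381 N.
Down-slope weight component: m g sin θ = 524 N.
μ_s N = 171 N.
524 > 171 N, so it slides; kinetic friction f = μ_k N = 0.33×381 = 126 N.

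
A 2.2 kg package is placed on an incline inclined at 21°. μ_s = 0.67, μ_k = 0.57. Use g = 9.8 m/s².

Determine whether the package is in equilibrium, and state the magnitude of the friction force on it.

N = m g cos θ = 20.1 N.
Down-slope weight component: m g sin θ = 7.73 N.
μ_s N = 13.5 N.
7.73 ≤ 13.5 N, so it stays put; friction = 7.73 N.

f ≈ 7.73 N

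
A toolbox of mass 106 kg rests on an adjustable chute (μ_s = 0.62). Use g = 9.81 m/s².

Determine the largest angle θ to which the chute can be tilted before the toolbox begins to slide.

At the slip threshold, m g sin θ = μ_s · m g cos θ, so tan θ = μ_s.
θ_max = arctan(0.62) = 31.8°.

θ_max ≈ 31.8°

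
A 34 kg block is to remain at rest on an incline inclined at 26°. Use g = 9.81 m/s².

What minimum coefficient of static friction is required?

At the slip threshold m g sin θ = μ_s m g cos θ, so μ_s,min = tan θ.
μ_s,min = tan 26° = 0.488.

μ_s,min ≈ 0.488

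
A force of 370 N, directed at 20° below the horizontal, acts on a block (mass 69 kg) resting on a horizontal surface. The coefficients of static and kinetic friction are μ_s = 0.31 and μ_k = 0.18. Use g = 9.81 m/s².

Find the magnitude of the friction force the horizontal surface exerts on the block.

Vertical equilibrium gives N = m g + P sin α = 803.4 N.
Horizontally, friction must balance P cos α = 347.7 N.
μ_s N = 0.31 × 803.4 = 249.1 N.
The required friction exceeds μ_s N, so the block moves and f = μ_k N = 145 N.

f ≈ 145 N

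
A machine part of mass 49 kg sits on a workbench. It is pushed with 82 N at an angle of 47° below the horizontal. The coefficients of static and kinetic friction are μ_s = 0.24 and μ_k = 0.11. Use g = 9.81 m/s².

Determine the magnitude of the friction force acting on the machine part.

f ≈ 55.9 N

The vertical component of P adds to the normal force: N = m g + P sin α = 480.7 + 59.97 = 540.7 N.
The horizontal driving force is P cos α = 55.92 N, so equilibrium needs friction f = 55.92 N.
The static-friction limit is μ_s N = 129.8 N.
55.92 ≤ 129.8 N → static; friction equals the required 55.9 N.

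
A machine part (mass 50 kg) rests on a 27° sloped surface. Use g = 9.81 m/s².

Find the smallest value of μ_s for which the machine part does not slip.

μ_s,min ≈ 0.51

At the slip threshold m g sin θ = μ_s m g cos θ, so μ_s,min = tan θ.
μ_s,min = tan 27° = 0.51.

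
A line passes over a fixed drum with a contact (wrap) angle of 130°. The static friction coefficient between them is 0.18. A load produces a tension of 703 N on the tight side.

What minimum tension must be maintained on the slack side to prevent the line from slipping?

T_min ≈ 467 N

Capstan equation at impending slip: T_tight/T_slack = e^{μβ}.
β = 130° = 2.269 rad; e^{μβ} = e^{0.18×2.269} = 1.504.
T_slack = T_tight / e^{μβ} = 703 / 1.504 = 467 N.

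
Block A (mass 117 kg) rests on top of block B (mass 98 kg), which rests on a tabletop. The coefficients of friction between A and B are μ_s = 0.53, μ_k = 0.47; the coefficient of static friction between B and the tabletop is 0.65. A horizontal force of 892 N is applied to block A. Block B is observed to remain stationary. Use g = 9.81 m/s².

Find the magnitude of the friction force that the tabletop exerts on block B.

Normal force at the A–B interface: N₁ = m_A g = 1148 N.
Maximum static friction on A from B: μ_s N₁ = 0.53×1148 = 608.3 N.
Since P = 892 N > 608.3 N, A slides on B; the A–B friction is kinetic: f₁ = μ_k N₁ = 0.47×1148 = 539 N.
B experiences an equal 539 N forward from A (third law). B is in equilibrium, so the floor supplies f₂ = 539 N of static friction (limit μ_s(m_A+m_B)g = 1371 N, not exceeded).

f ≈ 539 N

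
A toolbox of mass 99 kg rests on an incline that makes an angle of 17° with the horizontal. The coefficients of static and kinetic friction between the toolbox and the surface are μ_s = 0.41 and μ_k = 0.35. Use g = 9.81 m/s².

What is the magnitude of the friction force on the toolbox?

The normal reaction is N = m g cos θ = 928.8 N.
For equilibrium along the incline, friction must balance the weight component: f = m g sin θ = 283.9 N up the slope.
Maximum static friction available: μ_s N = 0.41 × 928.8 = 380.8 N.
Since |283.9| ≤ 380.8 N, static friction is sufficient; f equals the required value, not μ_s N.

f ≈ 284 N (up the incline)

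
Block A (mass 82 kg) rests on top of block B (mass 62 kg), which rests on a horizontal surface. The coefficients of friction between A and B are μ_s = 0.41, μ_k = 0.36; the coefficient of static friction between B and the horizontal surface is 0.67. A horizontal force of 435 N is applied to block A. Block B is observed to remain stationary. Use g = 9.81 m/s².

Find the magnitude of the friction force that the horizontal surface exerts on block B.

The normal force B exerts on A is simply A's weight, N₁ = 804.4 N.
So the A–B interface can sustain at most μ_s N₁ = 329.8 N of static friction.
P = 435 N exceeds that limit, so A slips over B and the interface friction becomes kinetic: f₁ = μ_k N₁ = 0.36×804.4 = 290 N.
By Newton's third law B feels 290 N forward from A. With B stationary, the floor's static friction on B balances it: f₂ = 290 N (well within μ_s(m_A+m_B)g = 946.5 N).

f ≈ 290 N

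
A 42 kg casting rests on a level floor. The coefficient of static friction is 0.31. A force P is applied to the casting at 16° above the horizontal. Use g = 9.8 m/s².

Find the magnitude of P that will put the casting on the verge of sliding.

N = m g − P sin α (the pull lifts the casting).
At impending slip, P cos α = μ_s N = μ_s (m g − P sin α).
Solving: P (cos α + μ_s sin α) = μ_s m g → P = 0.31×412/(cos 16° + 0.31 sin 16°) = 128/1.047 = 122 N.

P ≈ 122 N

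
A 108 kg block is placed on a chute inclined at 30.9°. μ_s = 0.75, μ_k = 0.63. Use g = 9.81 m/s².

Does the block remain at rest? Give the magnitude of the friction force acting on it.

N = m g cos θ = 909 N.
Down-slope weight component: m g sin θ = 544 N.
μ_s N = 682 N.
544 ≤ 682 N, so it stays put; friction = 544 N.

f ≈ 544 N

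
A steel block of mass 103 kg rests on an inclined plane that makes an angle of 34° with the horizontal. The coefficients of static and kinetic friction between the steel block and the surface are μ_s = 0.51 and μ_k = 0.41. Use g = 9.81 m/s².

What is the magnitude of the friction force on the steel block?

f ≈ 343 N (up the incline)

The normal reaction is N = m g cos θ = 837.7 N.
Along the slope the weight component is m g sin θ = 565 N; friction must supply exactly this, acting up-slope.
The static-friction ceiling is μ_s N = 0.51 × 837.7 = 427.2 N.
|565| exceeds 427.2 N, so the steel block slips down-slope; friction is kinetic, f = μ_k N = 0.41×837.7 = 343 N.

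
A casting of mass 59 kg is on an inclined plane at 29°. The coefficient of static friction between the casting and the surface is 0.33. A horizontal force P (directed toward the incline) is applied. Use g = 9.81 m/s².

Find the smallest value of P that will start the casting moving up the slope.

P ≈ 626 N

At impending motion up the slope, friction acts down-slope at its limit: f = μ_s N.
Perpendicular to the incline: N = m g cos θ + P sin θ.
Along the incline: P cos θ = m g sin θ + μ_s N = m g sin θ + μ_s (m g cos θ + P sin θ).
Solving, P (cos θ − μ_s sin θ) = m g (sin θ + μ_s cos θ), so P = 59×9.81×(sin 29° + 0.33 cos 29°)/(cos 29° − 0.33 sin 29°) = 579×0.7734/0.7146 = 626 N.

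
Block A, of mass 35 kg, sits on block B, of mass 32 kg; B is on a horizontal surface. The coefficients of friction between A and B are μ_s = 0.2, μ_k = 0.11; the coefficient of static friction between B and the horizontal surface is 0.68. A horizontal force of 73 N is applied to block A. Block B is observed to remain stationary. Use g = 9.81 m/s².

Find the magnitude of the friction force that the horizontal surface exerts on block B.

f ≈ 37.8 N

Between the blocks, N₁ = m_A g = 343.4 N.
So the A–B interface can sustain at most μ_s N₁ = 68.67 N of static friction.
P = 73 N exceeds that limit, so A slips over B and the interface friction becomes kinetic: f₁ = μ_k N₁ = 0.11×343.4 = 37.8 N.
B experiences an equal 37.8 N forward from A (third law). B is in equilibrium, so the floor supplies f₂ = 37.8 N of static friction (limit μ_s(m_A+m_B)g = 446.9 N, not exceeded).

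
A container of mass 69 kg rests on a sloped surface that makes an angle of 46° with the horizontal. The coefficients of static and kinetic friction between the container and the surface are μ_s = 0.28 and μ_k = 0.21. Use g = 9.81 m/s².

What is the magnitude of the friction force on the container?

The normal reaction is N = m g cos θ = 470.2 N.
Along the slope the weight component is m g sin θ = 486.9 N; friction must supply exactly this, acting up-slope.
The static-friction ceiling is μ_s N = 0.28 × 470.2 = 131.7 N.
Since |486.9| > 131.7 N, static friction cannot hold it; the container slides down the incline and kinetic friction applies: f = μ_k N = 0.21 × 470.2 = 98.7 N.

f ≈ 98.7 N (up the incline)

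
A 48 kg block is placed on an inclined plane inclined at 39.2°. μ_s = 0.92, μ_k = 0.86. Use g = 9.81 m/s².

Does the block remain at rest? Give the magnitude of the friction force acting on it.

f ≈ 298 N

N = m g cos θ = 365 N.
Down-slope weight component: m g sin θ = 298 N.
μ_s N = 336 N.
298 ≤ 336 N, so it stays put; friction = 298 N.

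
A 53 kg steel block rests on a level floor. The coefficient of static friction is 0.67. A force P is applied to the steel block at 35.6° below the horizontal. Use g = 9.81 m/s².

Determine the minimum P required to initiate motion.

P ≈ 823 N

N = m g + P sin α (the push presses the steel block into the level floor).
At impending slip, P cos α = μ_s N = μ_s (m g + P sin α).
Solving: P (cos α − μ_s sin α) = μ_s m g → P = 0.67×520/(cos 35.6° − 0.67 sin 35.6°) = 348/0.4231 = 823 N.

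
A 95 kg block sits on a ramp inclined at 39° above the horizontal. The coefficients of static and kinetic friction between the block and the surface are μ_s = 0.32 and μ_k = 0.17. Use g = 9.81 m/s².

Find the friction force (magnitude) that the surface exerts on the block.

f ≈ 123 N (up the incline)

Normal force: N = m g cos θ = 95 × 9.81 × cos 39° = 724.3 N.
For equilibrium along the incline, friction must balance the weight component: f = m g sin θ = 586.5 N up the slope.
Static friction can supply at most μ_s N = 231.8 N.
|586.5| exceeds 231.8 N, so the block slips down-slope; friction is kinetic, f = μ_k N = 0.17×724.3 = 123 N.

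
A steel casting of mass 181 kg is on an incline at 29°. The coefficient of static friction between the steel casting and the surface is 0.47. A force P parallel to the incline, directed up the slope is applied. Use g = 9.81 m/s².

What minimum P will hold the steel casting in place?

P_min ≈ 131 N

The steel casting tends to slide down (tan θ > μ_s), so at the point of impending slip friction acts up-slope at its limit: f = μ_s N.
P is parallel to the surface, so N = m g cos θ = 1550 N.
Along the incline: P + μ_s N = m g sin θ, so P = 861 − 0.47×1550 = 131 N.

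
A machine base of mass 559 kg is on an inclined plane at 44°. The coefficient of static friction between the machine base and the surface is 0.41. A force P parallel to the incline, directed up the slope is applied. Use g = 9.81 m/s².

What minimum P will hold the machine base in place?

P_min ≈ 2190 N

The machine base tends to slide down (tan θ > μ_s), so at the point of impending slip friction acts up-slope at its limit: f = μ_s N.
P is parallel to the surface, so N = m g cos θ = 3940 N.
Along the incline: P + μ_s N = m g sin θ, so P = 3810 − 0.41×3940 = 2190 N.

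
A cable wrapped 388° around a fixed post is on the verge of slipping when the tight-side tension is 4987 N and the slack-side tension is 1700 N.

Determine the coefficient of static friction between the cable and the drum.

μ ≈ 0.159

T₂/T₁ = e^{μβ} → μ = ln(T₂/T₁)/β.
β = 388° = 6.772 rad.
μ = ln(4987/1700)/6.772 = ln(2.934)/6.772 = 0.159.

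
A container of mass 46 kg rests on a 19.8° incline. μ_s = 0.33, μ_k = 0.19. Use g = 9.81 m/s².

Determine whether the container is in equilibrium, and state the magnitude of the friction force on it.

N = m g cos θ = 425 N.
Down-slope weight component: m g sin θ = 153 N.
μ_s N = 140 N.
153 > 140 N, so it slides; kinetic friction f = μ_k N = 0.19×425 = 80.7 N.

f ≈ 80.7 N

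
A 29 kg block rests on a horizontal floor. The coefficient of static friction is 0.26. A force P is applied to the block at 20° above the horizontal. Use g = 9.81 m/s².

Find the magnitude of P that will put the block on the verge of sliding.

N = m g − P sin α (the pull lifts the block).
At impending slip, P cos α = μ_s N = μ_s (m g − P sin α).
Solving: P (cos α + μ_s sin α) = μ_s m g → P = 0.26×284/(cos 20° + 0.26 sin 20°) = 74/1.029 = 71.9 N.

P ≈ 71.9 N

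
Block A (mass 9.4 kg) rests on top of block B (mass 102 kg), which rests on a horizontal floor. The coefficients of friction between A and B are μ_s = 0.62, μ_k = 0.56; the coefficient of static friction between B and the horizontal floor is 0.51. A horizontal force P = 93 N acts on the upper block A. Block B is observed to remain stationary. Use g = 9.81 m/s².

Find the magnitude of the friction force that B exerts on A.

Between the blocks, N₁ = m_A g = 92.21 N.
So the A–B interface can sustain at most μ_s N₁ = 57.17 N of static friction.
Since P = 93 N > 57.17 N, A slides on B; the A–B friction is kinetic: f₁ = μ_k N₁ = 0.56×92.21 = 51.6 N.
B experiences an equal 51.6 N forward from A (third law). B is in equilibrium, so the floor supplies f₂ = 51.6 N of static friction (limit μ_s(m_A+m_B)g = 557.3 N, not exceeded).

f ≈ 51.6 N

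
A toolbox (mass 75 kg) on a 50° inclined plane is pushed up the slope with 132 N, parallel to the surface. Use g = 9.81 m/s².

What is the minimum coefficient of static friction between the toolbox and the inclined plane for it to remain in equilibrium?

μ_s,min ≈ 0.913

N = m g cos θ = 472.9 N.
Friction must make up the shortfall along the incline: f = m g sin θ − P = 563.6 − 132 = 431.6 N.
At the threshold f = μ_s N, so μ_s,min = 431.6/472.9 = 0.913.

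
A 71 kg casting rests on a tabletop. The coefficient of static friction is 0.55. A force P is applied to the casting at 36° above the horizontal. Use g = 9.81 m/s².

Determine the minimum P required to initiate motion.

P ≈ 338 N

N = m g − P sin α (the pull lifts the casting).
At impending slip, P cos α = μ_s N = μ_s (m g − P sin α).
Solving: P (cos α + μ_s sin α) = μ_s m g → P = 0.55×697/(cos 36° + 0.55 sin 36°) = 383/1.132 = 338 N.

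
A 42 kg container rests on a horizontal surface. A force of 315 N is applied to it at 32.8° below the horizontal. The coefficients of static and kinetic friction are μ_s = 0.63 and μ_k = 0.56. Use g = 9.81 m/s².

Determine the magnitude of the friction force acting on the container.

The vertical component of P adds to the normal force: N = m g + P sin α = 412 + 170.6 = 582.7 N.
Horizontally, friction must balance P cos α = 264.8 N.
μ_s N = 0.63 × 582.7 = 367.1 N.
Since 264.8 N does not exceed the limit, the container stays at rest and f = 265 N.

f ≈ 265 N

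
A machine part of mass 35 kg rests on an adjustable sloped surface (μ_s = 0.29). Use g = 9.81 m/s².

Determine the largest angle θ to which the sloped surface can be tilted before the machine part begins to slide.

At the slip threshold, m g sin θ = μ_s · m g cos θ, so tan θ = μ_s.
θ_max = arctan(0.29) = 16.2°.

θ_max ≈ 16.2°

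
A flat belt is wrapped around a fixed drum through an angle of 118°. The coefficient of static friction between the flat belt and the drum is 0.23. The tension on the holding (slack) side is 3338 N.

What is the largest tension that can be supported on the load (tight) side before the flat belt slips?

T_max ≈ 5360 N

At impending slip the capstan equation gives T₂/T₁ = e^{μβ} with β in radians.
β = 118° × π/180 = 2.059 rad.
e^{μβ} = e^{0.23×2.059} = 1.606.
T₂ = T₁ · e^{μβ} = 3338 × 1.606 = 5360 N.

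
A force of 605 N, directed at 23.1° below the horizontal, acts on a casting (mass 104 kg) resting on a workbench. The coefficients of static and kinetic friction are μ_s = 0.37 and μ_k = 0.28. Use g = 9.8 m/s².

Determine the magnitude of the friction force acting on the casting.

f ≈ 352 N

N = m g + P sin α = 1019 + 605×sin 23.1° = 1257 N.
Horizontally, friction must balance P cos α = 556.5 N.
The static-friction limit is μ_s N = 464.9 N.
556.5 > 464.9 N → the casting slides; f = μ_k N = 0.28×1257 = 352 N.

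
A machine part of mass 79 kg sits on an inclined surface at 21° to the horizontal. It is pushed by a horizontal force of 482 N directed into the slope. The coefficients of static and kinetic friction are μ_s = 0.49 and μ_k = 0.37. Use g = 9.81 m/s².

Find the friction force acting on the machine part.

Normal direction: N = m g cos θ + P sin θ = 896.2 N.
Along the incline, the net driving force (taking up-slope positive) is P cos θ − m g sin θ = 450 − 277.7 = 172.3 N, so equilibrium requires friction f = -172.3 N (down-slope).
The limit of static friction is μ_s N = 439.2 N.
Since 172.3 N is within the 439.2 N limit, the machine part stays put and friction is exactly 172 N.

f ≈ 172 N (down the incline)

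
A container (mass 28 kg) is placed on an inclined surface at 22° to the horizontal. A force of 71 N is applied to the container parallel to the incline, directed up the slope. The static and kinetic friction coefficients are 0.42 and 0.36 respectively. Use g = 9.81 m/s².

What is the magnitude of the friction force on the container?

Perpendicular to the surface, N = m g cos θ = 28·9.81·cos 22° = 254.7 N.
The friction needed for equilibrium is m g sin θ − P = 102.9 − 71 = 31.9 N, measured positive up-slope.
Maximum static friction available: μ_s N = 0.42 × 254.7 = 107 N.
Since |31.9| ≤ 107 N, no slip — friction simply equals what equilibrium demands.

f ≈ 31.9 N (up the incline)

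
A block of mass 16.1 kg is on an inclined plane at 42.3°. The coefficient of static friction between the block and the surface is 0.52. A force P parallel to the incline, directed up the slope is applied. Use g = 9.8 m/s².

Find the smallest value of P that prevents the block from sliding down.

P_min ≈ 45.5 N

The block tends to slide down (tan θ > μ_s), so at the point of impending slip friction acts up-slope at its limit: f = μ_s N.
P is parallel to the surface, so N = m g cos θ = 117 N.
Along the incline: P + μ_s N = m g sin θ, so P = 106 − 0.52×117 = 45.5 N.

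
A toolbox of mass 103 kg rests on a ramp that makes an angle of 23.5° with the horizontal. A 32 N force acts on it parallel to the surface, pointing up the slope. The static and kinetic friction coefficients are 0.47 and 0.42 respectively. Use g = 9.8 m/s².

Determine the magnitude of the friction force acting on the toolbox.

f ≈ 370 N (up the incline)

The normal reaction is N = m g cos θ = 925.7 N.
Parallel to the incline, ΣF = 0 gives f = m g sin θ − P = 402.5 − 32 = 370.5 N (up-slope positive).
Maximum static friction available: μ_s N = 0.47 × 925.7 = 435.1 N.
Since |370.5| ≤ 435.1 N, static friction is sufficient; f equals the required value, not μ_s N.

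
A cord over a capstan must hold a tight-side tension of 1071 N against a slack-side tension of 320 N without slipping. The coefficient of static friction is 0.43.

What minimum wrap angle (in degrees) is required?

T₂/T₁ = e^{μβ} → β = ln(T₂/T₁)/μ.
β = ln(1071/320)/0.43 = 1.208/0.43 = 2.809 rad.
In degrees: β = 2.809 × 180/π = 161°.

β_min ≈ 161°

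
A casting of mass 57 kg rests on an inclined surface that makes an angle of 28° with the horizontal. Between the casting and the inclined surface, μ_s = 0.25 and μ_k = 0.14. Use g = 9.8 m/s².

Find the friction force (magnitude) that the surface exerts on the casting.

The normal reaction is N = m g cos θ = 493.2 N.
Along the slope the weight component is m g sin θ = 262.2 N; friction must supply exactly this, acting up-slope.
The static-friction ceiling is μ_s N = 0.25 × 493.2 = 123.3 N.
Since |262.2| > 123.3 N, static friction cannot hold it; the casting slides down the incline and kinetic friction applies: f = μ_k N = 0.14 × 493.2 = 69.1 N.

f ≈ 69.1 N (up the incline)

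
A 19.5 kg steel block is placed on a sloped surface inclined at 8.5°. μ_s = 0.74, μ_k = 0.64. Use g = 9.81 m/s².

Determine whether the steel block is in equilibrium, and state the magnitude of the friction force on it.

f ≈ 28.3 N

N = m g cos θ = 189 N.
Down-slope weight component: m g sin θ = 28.3 N.
μ_s N = 140 N.
28.3 ≤ 140 N, so it stays put; friction = 28.3 N.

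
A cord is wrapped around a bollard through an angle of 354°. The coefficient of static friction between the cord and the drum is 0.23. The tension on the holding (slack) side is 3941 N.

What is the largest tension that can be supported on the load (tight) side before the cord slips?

At impending slip the capstan equation gives T₂/T₁ = e^{μβ} with β in radians.
β = 354° × π/180 = 6.178 rad.
e^{μβ} = e^{0.23×6.178} = 4.141.
T₂ = T₁ · e^{μβ} = 3941 × 4.141 = 16300 N.

T_max ≈ 16300 N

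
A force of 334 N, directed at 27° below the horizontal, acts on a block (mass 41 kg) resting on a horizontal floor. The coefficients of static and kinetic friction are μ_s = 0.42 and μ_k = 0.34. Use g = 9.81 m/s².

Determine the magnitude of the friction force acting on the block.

N = m g + P sin α = 402.2 + 334×sin 27° = 553.8 N.
The horizontal driving force is P cos α = 297.6 N, so equilibrium needs friction f = 297.6 N.
μ_s N = 0.42 × 553.8 = 232.6 N.
297.6 > 232.6 N → the block slides; f = μ_k N = 0.34×553.8 = 188 N.

f ≈ 188 N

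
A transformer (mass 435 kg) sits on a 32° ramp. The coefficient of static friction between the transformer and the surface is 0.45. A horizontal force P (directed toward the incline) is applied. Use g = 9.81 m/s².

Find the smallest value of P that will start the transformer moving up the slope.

P ≈ 6380 N

At impending motion up the slope, friction acts down-slope at its limit: f = μ_s N.
Perpendicular to the incline: N = m g cos θ + P sin θ.
Along the incline: P cos θ = m g sin θ + μ_s N = m g sin θ + μ_s (m g cos θ + P sin θ).
Solving, P (cos θ − μ_s sin θ) = m g (sin θ + μ_s cos θ), so P = 435×9.81×(sin 32° + 0.45 cos 32°)/(cos 32° − 0.45 sin 32°) = 4270×0.9115/0.6096 = 6380 N.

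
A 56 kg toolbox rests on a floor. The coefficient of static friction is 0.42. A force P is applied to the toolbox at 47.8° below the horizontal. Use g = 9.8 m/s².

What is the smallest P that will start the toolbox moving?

P ≈ 639 N

N = m g + P sin α (the push presses the toolbox into the floor).
At impending slip, P cos α = μ_s N = μ_s (m g + P sin α).
Solving: P (cos α − μ_s sin α) = μ_s m g → P = 0.42×549/(cos 47.8° − 0.42 sin 47.8°) = 230/0.3606 = 639 N.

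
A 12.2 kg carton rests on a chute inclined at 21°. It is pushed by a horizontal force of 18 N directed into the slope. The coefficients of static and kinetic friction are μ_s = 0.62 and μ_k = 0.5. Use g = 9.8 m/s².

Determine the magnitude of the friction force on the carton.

f ≈ 26 N (up the incline)

The horizontal push has a component P sin θ into the surface, so N = m g cos θ + P sin θ = 111.6 + 6.451 = 118.1 N.
Parallel to the incline: P cos θ − m g sin θ = 16.8 − 42.85 = -26.04 N; the friction needed to balance this is 26.04 N acting up the slope.
Maximum static friction: μ_s N = 0.62 × 118.1 = 73.2 N.
Since 26.04 N is within the 73.2 N limit, the carton stays put and friction is exactly 26 N.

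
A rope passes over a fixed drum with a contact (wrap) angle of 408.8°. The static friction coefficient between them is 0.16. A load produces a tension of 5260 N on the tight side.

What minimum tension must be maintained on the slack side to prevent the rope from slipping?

Capstan equation at impending slip: T_tight/T_slack = e^{μβ}.
β = 408.8° = 7.135 rad; e^{μβ} = e^{0.16×7.135} = 3.132.
T_slack = T_tight / e^{μβ} = 5260 / 3.132 = 1680 N.

T_min ≈ 1680 N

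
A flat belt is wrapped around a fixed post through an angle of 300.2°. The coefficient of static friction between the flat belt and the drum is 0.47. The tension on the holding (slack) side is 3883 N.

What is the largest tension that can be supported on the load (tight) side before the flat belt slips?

T_max ≈ 45600 N

At impending slip the capstan equation gives T₂/T₁ = e^{μβ} with β in radians.
β = 300.2° × π/180 = 5.239 rad.
e^{μβ} = e^{0.47×5.239} = 11.73.
T₂ = T₁ · e^{μβ} = 3883 × 11.73 = 45600 N.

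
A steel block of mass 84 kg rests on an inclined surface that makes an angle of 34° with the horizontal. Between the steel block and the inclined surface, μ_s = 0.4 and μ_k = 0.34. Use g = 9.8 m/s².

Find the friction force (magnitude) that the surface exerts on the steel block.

Normal force: N = m g cos θ = 84 × 9.8 × cos 34° = 682.5 N.
For equilibrium along the incline, friction must balance the weight component: f = m g sin θ = 460.3 N up the slope.
The static-friction ceiling is μ_s N = 0.4 × 682.5 = 273 N.
Since |460.3| > 273 N, static friction cannot hold it; the steel block slides down the incline and kinetic friction applies: f = μ_k N = 0.34 × 682.5 = 232 N.

f ≈ 232 N (up the incline)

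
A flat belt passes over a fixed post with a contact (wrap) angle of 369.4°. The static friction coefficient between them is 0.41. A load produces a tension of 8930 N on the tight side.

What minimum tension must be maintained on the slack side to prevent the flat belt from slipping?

Capstan equation at impending slip: T_tight/T_slack = e^{μβ}.
β = 369.4° = 6.447 rad; e^{μβ} = e^{0.41×6.447} = 14.06.
T_slack = T_tight / e^{μβ} = 8930 / 14.06 = 635 N.

T_min ≈ 635 N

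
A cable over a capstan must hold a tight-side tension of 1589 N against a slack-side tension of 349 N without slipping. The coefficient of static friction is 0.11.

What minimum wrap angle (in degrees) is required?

β_min ≈ 790°

T₂/T₁ = e^{μβ} → β = ln(T₂/T₁)/μ.
β = ln(1589/349)/0.11 = 1.516/0.11 = 13.78 rad.
In degrees: β = 13.78 × 180/π = 790°.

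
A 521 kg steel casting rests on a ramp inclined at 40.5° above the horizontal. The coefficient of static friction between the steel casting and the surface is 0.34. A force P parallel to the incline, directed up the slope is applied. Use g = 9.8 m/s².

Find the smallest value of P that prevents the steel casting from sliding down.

P_min ≈ 2000 N

The steel casting tends to slide down (tan θ > μ_s), so at the point of impending slip friction acts up-slope at its limit: f = μ_s N.
P is parallel to the surface, so N = m g cos θ = 3880 N.
Along the incline: P + μ_s N = m g sin θ, so P = 3320 − 0.34×3880 = 2000 N.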